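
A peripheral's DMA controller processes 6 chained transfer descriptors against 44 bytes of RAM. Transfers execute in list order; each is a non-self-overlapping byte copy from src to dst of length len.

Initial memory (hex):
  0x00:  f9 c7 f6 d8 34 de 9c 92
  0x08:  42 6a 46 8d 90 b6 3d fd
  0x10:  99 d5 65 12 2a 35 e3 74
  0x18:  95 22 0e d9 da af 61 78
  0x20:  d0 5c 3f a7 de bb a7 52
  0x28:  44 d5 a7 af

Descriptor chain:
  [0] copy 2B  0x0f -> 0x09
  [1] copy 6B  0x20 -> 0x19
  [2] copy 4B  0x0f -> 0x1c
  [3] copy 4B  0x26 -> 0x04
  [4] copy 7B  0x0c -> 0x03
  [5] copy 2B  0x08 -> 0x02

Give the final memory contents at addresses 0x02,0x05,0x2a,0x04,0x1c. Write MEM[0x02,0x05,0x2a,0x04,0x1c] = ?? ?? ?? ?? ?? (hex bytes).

MEM[0x02,0x05,0x2a,0x04,0x1c] = d5 3d a7 b6 fd

#0 dst[0x09+2] := {0xfd,0x99}
#1 dst[0x19+6] := {0xd0,0x5c,0x3f,0xa7,0xde,0xbb}
#2 dst[0x1c+4] := {0xfd,0x99,0xd5,0x65}
#3 dst[0x04+4] := {0xa7,0x52,0x44,0xd5}
#4 dst[0x03+7] := {0x90,0xb6,0x3d,0xfd,0x99,0xd5,0x65}
#5 dst[0x02+2] := {0xd5,0x65}
query mem[0x02]=0xd5, mem[0x05]=0x3d, mem[0x2a]=0xa7, mem[0x04]=0xb6, mem[0x1c]=0xfd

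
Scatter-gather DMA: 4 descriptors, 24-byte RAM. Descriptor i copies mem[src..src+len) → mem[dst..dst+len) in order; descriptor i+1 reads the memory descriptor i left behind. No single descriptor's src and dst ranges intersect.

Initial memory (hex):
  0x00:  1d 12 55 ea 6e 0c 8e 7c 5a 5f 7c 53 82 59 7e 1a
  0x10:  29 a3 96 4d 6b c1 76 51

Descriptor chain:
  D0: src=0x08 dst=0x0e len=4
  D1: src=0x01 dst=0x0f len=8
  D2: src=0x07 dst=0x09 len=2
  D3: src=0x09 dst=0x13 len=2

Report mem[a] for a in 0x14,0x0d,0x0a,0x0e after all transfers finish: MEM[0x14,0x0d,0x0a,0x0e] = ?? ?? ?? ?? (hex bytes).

D0: mem[0x0e..0x11] <- [5a 5f 7c 53]
D1: mem[0x0f..0x16] <- [12 55 ea 6e 0c 8e 7c 5a]
D2: mem[0x09..0x0a] <- [7c 5a]
D3: mem[0x13..0x14] <- [7c 5a]
query mem[0x14]=0x5a, mem[0x0d]=0x59, mem[0x0a]=0x5a, mem[0x0e]=0x5a

MEM[0x14,0x0d,0x0a,0x0e] = 5a 59 5a 5a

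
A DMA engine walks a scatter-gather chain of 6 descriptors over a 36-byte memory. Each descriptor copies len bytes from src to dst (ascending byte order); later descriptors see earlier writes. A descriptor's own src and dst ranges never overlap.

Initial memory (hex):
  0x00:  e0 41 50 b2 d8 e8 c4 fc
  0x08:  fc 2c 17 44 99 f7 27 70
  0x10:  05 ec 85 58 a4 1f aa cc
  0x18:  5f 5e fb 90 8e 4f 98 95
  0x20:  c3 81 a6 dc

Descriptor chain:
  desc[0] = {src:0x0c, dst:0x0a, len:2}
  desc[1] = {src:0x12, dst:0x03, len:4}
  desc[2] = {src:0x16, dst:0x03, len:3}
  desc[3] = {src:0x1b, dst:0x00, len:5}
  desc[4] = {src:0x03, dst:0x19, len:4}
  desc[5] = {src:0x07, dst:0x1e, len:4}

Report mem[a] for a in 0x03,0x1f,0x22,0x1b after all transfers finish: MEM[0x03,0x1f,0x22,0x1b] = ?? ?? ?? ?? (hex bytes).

MEM[0x03,0x1f,0x22,0x1b] = 98 fc a6 5f

D0: mem[0x0a..0x0b] <- [99 f7]
D1: mem[0x03..0x06] <- [85 58 a4 1f]
D2: mem[0x03..0x05] <- [aa cc 5f]
D3: mem[0x00..0x04] <- [90 8e 4f 98 95]
D4: mem[0x19..0x1c] <- [98 95 5f 1f]
D5: mem[0x1e..0x21] <- [fc fc 2c 99]
query mem[0x03]=0x98, mem[0x1f]=0xfc, mem[0x22]=0xa6, mem[0x1b]=0x5f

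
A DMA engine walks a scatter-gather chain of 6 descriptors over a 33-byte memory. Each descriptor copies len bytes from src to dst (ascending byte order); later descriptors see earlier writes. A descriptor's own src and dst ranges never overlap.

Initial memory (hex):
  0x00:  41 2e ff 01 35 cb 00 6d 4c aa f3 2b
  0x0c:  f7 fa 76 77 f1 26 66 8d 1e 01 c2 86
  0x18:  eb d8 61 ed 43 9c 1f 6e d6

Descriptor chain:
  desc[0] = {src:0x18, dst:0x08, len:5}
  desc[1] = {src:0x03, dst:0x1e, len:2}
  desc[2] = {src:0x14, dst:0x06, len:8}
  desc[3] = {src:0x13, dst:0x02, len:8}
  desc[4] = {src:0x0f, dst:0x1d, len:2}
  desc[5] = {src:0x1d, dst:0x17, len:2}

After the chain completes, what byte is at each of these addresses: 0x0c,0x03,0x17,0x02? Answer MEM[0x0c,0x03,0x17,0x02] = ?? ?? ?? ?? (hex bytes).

#0 dst[0x08+5] := {0xeb,0xd8,0x61,0xed,0x43}
#1 dst[0x1e+2] := {0x01,0x35}
#2 dst[0x06+8] := {0x1e,0x01,0xc2,0x86,0xeb,0xd8,0x61,0xed}
#3 dst[0x02+8] := {0x8d,0x1e,0x01,0xc2,0x86,0xeb,0xd8,0x61}
#4 dst[0x1d+2] := {0x77,0xf1}
#5 dst[0x17+2] := {0x77,0xf1}
query mem[0x0c]=0x61, mem[0x03]=0x1e, mem[0x17]=0x77, mem[0x02]=0x8d

MEM[0x0c,0x03,0x17,0x02] = 61 1e 77 8d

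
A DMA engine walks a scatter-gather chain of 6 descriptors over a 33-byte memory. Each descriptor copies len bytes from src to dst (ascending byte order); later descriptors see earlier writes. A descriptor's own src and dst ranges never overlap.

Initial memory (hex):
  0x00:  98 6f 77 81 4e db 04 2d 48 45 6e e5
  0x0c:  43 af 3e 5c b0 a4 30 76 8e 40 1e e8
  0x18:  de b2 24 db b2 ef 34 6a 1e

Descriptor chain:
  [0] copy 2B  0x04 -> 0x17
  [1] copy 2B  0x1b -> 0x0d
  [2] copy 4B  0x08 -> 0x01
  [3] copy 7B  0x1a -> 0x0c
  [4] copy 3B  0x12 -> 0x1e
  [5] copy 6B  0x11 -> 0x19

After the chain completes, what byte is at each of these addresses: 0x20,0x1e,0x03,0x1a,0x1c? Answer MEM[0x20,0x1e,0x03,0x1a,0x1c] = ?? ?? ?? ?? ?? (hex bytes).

MEM[0x20,0x1e,0x03,0x1a,0x1c] = 8e 1e 6e 1e 8e

#0 dst[0x17+2] := {0x4e,0xdb}
#1 dst[0x0d+2] := {0xdb,0xb2}
#2 dst[0x01+4] := {0x48,0x45,0x6e,0xe5}
#3 dst[0x0c+7] := {0x24,0xdb,0xb2,0xef,0x34,0x6a,0x1e}
#4 dst[0x1e+3] := {0x1e,0x76,0x8e}
#5 dst[0x19+6] := {0x6a,0x1e,0x76,0x8e,0x40,0x1e}
query mem[0x20]=0x8e, mem[0x1e]=0x1e, mem[0x03]=0x6e, mem[0x1a]=0x1e, mem[0x1c]=0x8e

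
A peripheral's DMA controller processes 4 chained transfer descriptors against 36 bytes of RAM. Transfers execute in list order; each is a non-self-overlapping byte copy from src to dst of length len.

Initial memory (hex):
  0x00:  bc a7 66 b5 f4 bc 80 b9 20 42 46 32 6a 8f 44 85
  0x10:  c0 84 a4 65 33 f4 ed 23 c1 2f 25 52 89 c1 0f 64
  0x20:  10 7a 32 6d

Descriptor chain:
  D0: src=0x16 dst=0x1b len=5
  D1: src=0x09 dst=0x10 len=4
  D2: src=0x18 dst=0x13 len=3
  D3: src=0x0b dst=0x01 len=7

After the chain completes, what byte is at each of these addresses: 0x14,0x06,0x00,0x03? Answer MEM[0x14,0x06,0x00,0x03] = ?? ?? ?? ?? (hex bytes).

MEM[0x14,0x06,0x00,0x03] = 2f 42 bc 8f

D0: mem[0x1b..0x1f] <- [ed 23 c1 2f 25]
D1: mem[0x10..0x13] <- [42 46 32 6a]
D2: mem[0x13..0x15] <- [c1 2f 25]
D3: mem[0x01..0x07] <- [32 6a 8f 44 85 42 46]
query mem[0x14]=0x2f, mem[0x06]=0x42, mem[0x00]=0xbc, mem[0x03]=0x8f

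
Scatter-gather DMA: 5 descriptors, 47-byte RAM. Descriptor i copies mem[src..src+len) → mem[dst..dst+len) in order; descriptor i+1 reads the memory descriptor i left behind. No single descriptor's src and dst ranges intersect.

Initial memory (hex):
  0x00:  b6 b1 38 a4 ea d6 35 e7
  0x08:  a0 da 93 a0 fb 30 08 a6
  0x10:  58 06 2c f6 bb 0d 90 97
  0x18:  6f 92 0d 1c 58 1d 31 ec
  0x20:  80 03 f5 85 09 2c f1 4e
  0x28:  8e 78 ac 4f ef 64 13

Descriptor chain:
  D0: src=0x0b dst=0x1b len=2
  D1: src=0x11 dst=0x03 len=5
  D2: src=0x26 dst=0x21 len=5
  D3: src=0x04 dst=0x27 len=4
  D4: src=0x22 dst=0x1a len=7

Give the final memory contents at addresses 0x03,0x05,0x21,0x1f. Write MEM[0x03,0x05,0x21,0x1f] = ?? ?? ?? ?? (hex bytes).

MEM[0x03,0x05,0x21,0x1f] = 06 f6 f1 2c

  after D0: wrote 2B at 0x1b = a0fb
  after D1: wrote 5B at 0x03 = 062cf6bb0d
  after D2: wrote 5B at 0x21 = f14e8e78ac
  after D3: wrote 4B at 0x27 = 2cf6bb0d
  after D4: wrote 7B at 0x1a = 4e8e78acf12cf6
query mem[0x03]=0x06, mem[0x05]=0xf6, mem[0x21]=0xf1, mem[0x1f]=0x2c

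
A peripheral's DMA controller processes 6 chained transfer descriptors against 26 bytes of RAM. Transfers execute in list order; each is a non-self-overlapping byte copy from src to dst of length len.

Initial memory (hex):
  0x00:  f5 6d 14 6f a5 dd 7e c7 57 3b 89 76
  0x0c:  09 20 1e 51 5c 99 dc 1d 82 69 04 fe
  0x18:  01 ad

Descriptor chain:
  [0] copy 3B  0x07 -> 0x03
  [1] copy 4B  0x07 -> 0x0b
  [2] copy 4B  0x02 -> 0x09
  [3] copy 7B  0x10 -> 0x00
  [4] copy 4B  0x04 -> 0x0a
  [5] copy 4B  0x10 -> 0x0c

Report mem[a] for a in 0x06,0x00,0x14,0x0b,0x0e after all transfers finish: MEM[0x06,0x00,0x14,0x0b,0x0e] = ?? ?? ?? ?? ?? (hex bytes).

[0] 0x07->0x03 len=3 : c7 57 3b
[1] 0x07->0x0b len=4 : c7 57 3b 89
[2] 0x02->0x09 len=4 : 14 c7 57 3b
[3] 0x10->0x00 len=7 : 5c 99 dc 1d 82 69 04
[4] 0x04->0x0a len=4 : 82 69 04 c7
[5] 0x10->0x0c len=4 : 5c 99 dc 1d
query mem[0x06]=0x04, mem[0x00]=0x5c, mem[0x14]=0x82, mem[0x0b]=0x69, mem[0x0e]=0xdc

MEM[0x06,0x00,0x14,0x0b,0x0e] = 04 5c 82 69 dc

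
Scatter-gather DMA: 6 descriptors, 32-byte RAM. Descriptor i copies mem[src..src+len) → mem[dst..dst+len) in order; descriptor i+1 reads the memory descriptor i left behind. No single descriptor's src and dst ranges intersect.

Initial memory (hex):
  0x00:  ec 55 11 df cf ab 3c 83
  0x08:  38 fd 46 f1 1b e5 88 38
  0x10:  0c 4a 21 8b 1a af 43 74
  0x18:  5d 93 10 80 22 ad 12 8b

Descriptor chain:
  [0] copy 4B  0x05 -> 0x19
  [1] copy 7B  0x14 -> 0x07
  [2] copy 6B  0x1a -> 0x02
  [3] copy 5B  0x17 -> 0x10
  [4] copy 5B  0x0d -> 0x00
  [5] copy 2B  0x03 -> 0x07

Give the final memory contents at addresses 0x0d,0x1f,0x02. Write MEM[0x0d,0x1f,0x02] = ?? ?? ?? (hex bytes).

MEM[0x0d,0x1f,0x02] = 3c 8b 38

D0: mem[0x19..0x1c] <- [ab 3c 83 38]
D1: mem[0x07..0x0d] <- [1a af 43 74 5d ab 3c]
D2: mem[0x02..0x07] <- [3c 83 38 ad 12 8b]
D3: mem[0x10..0x14] <- [74 5d ab 3c 83]
D4: mem[0x00..0x04] <- [3c 88 38 74 5d]
D5: mem[0x07..0x08] <- [74 5d]
query mem[0x0d]=0x3c, mem[0x1f]=0x8b, mem[0x02]=0x38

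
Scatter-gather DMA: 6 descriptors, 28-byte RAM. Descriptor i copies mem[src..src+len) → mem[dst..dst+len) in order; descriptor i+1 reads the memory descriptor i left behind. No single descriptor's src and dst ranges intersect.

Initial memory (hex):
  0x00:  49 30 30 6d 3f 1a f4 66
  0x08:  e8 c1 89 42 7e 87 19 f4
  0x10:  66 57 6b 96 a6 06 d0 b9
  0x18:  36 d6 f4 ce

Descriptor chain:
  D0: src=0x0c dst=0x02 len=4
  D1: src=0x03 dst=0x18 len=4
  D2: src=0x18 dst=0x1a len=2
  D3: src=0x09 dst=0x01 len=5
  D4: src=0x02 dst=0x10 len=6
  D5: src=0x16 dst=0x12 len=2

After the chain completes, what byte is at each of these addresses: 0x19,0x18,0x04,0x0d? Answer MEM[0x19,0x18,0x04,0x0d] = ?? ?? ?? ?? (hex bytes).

[0] 0x0c->0x02 len=4 : 7e 87 19 f4
[1] 0x03->0x18 len=4 : 87 19 f4 f4
[2] 0x18->0x1a len=2 : 87 19
[3] 0x09->0x01 len=5 : c1 89 42 7e 87
[4] 0x02->0x10 len=6 : 89 42 7e 87 f4 66
[5] 0x16->0x12 len=2 : d0 b9
query mem[0x19]=0x19, mem[0x18]=0x87, mem[0x04]=0x7e, mem[0x0d]=0x87

MEM[0x19,0x18,0x04,0x0d] = 19 87 7e 87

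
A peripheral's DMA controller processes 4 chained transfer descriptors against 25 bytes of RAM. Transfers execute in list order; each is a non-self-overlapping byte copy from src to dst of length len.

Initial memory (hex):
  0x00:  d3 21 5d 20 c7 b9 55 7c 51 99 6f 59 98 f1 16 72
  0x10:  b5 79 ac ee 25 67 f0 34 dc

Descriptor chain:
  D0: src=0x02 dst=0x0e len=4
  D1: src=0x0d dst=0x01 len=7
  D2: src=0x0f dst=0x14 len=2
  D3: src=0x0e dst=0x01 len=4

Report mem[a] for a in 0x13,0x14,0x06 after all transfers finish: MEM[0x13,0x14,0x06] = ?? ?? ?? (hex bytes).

  after D0: wrote 4B at 0x0e = 5d20c7b9
  after D1: wrote 7B at 0x01 = f15d20c7b9acee
  after D2: wrote 2B at 0x14 = 20c7
  after D3: wrote 4B at 0x01 = 5d20c7b9
query mem[0x13]=0xee, mem[0x14]=0x20, mem[0x06]=0xac

MEM[0x13,0x14,0x06] = ee 20 ac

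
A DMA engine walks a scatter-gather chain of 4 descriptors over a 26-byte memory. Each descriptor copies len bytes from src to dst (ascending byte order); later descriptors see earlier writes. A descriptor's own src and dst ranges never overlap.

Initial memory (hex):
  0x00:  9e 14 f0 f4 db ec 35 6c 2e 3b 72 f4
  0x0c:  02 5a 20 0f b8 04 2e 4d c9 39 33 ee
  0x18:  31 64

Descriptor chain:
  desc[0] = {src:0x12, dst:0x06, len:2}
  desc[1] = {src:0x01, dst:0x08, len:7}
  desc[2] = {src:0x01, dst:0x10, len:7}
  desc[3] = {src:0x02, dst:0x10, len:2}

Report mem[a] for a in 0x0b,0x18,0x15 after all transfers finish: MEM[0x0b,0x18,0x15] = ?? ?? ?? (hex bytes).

D0: mem[0x06..0x07] <- [2e 4d]
D1: mem[0x08..0x0e] <- [14 f0 f4 db ec 2e 4d]
D2: mem[0x10..0x16] <- [14 f0 f4 db ec 2e 4d]
D3: mem[0x10..0x11] <- [f0 f4]
query mem[0x0b]=0xdb, mem[0x18]=0x31, mem[0x15]=0x2e

MEM[0x0b,0x18,0x15] = db 31 2e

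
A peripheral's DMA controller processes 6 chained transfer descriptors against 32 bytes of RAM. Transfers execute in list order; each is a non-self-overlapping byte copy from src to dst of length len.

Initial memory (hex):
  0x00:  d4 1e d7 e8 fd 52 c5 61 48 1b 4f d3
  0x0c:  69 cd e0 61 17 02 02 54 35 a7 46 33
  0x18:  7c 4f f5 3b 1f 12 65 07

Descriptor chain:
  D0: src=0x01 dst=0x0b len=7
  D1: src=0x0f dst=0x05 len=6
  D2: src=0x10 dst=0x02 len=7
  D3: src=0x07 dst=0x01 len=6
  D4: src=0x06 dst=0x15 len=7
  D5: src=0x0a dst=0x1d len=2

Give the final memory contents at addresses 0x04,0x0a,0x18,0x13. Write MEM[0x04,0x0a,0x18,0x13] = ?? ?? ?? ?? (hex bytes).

  after D0: wrote 7B at 0x0b = 1ed7e8fd52c561
  after D1: wrote 6B at 0x05 = 52c561025435
  after D2: wrote 7B at 0x02 = c561025435a746
  after D3: wrote 6B at 0x01 = a74654351ed7
  after D4: wrote 7B at 0x15 = d7a74654351ed7
  after D5: wrote 2B at 0x1d = 351e
query mem[0x04]=0x35, mem[0x0a]=0x35, mem[0x18]=0x54, mem[0x13]=0x54

MEM[0x04,0x0a,0x18,0x13] = 35 35 54 54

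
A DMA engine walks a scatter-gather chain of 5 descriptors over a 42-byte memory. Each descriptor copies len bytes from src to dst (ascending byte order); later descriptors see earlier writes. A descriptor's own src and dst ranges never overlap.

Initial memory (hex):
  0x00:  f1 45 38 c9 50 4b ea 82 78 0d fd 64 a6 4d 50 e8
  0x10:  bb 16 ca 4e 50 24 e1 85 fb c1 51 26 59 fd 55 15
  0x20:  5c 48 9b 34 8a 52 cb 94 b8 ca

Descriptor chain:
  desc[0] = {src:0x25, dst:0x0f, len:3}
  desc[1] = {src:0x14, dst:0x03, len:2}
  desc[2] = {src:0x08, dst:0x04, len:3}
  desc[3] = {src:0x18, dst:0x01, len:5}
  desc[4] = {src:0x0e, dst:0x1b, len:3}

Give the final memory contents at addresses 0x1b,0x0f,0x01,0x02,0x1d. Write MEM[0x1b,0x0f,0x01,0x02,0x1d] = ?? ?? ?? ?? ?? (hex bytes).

MEM[0x1b,0x0f,0x01,0x02,0x1d] = 50 52 fb c1 cb

[0] 0x25->0x0f len=3 : 52 cb 94
[1] 0x14->0x03 len=2 : 50 24
[2] 0x08->0x04 len=3 : 78 0d fd
[3] 0x18->0x01 len=5 : fb c1 51 26 59
[4] 0x0e->0x1b len=3 : 50 52 cb
query mem[0x1b]=0x50, mem[0x0f]=0x52, mem[0x01]=0xfb, mem[0x02]=0xc1, mem[0x1d]=0xcb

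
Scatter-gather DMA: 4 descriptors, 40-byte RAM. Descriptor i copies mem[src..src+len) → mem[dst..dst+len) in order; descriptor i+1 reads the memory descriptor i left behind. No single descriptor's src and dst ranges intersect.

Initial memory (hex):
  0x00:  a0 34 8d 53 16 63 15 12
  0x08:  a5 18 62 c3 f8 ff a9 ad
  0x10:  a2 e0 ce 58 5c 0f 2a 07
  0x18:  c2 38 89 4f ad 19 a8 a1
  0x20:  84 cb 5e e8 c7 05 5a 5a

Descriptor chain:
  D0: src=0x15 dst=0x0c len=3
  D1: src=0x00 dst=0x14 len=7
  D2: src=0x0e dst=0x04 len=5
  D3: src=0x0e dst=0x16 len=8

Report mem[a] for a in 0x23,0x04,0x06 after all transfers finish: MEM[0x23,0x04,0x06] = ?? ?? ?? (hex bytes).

#0 dst[0x0c+3] := {0x0f,0x2a,0x07}
#1 dst[0x14+7] := {0xa0,0x34,0x8d,0x53,0x16,0x63,0x15}
#2 dst[0x04+5] := {0x07,0xad,0xa2,0xe0,0xce}
#3 dst[0x16+8] := {0x07,0xad,0xa2,0xe0,0xce,0x58,0xa0,0x34}
query mem[0x23]=0xe8, mem[0x04]=0x07, mem[0x06]=0xa2

MEM[0x23,0x04,0x06] = e8 07 a2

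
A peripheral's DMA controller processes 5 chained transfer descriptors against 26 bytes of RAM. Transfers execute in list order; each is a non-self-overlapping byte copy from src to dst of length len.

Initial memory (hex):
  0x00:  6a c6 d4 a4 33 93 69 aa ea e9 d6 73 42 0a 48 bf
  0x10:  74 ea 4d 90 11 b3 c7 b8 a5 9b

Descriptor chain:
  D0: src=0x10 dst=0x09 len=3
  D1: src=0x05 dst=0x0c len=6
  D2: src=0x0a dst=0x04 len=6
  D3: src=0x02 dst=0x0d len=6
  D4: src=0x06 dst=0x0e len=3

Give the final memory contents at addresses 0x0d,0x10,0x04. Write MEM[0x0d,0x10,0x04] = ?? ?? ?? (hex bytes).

  after D0: wrote 3B at 0x09 = 74ea4d
  after D1: wrote 6B at 0x0c = 9369aaea74ea
  after D2: wrote 6B at 0x04 = ea4d9369aaea
  after D3: wrote 6B at 0x0d = d4a4ea4d9369
  after D4: wrote 3B at 0x0e = 9369aa
query mem[0x0d]=0xd4, mem[0x10]=0xaa, mem[0x04]=0xea

MEM[0x0d,0x10,0x04] = d4 aa ea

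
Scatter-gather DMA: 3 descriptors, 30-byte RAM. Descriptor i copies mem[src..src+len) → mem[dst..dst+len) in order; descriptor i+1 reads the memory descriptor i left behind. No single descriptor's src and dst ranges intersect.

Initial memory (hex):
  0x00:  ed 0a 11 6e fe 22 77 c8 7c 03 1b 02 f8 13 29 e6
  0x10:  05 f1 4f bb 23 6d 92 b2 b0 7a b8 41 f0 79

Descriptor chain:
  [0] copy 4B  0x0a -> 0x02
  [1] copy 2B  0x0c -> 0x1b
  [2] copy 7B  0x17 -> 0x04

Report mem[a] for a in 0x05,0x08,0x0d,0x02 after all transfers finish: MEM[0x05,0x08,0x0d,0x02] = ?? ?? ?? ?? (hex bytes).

MEM[0x05,0x08,0x0d,0x02] = b0 f8 13 1b

[0] 0x0a->0x02 len=4 : 1b 02 f8 13
[1] 0x0c->0x1b len=2 : f8 13
[2] 0x17->0x04 len=7 : b2 b0 7a b8 f8 13 79
query mem[0x05]=0xb0, mem[0x08]=0xf8, mem[0x0d]=0x13, mem[0x02]=0x1b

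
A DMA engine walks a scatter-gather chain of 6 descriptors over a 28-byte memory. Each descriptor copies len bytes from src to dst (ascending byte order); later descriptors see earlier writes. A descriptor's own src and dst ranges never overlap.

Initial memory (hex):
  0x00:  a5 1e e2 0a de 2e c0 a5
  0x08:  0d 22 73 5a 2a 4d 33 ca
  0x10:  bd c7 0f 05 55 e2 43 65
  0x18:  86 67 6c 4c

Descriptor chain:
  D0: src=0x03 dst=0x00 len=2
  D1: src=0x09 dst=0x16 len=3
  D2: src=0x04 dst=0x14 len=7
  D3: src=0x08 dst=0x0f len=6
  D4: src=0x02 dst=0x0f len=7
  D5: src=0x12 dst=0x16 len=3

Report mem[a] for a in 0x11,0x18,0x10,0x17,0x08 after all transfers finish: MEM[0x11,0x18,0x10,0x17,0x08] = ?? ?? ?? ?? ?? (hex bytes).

D0: mem[0x00..0x01] <- [0a de]
D1: mem[0x16..0x18] <- [22 73 5a]
D2: mem[0x14..0x1a] <- [de 2e c0 a5 0d 22 73]
D3: mem[0x0f..0x14] <- [0d 22 73 5a 2a 4d]
D4: mem[0x0f..0x15] <- [e2 0a de 2e c0 a5 0d]
D5: mem[0x16..0x18] <- [2e c0 a5]
query mem[0x11]=0xde, mem[0x18]=0xa5, mem[0x10]=0x0a, mem[0x17]=0xc0, mem[0x08]=0x0d

MEM[0x11,0x18,0x10,0x17,0x08] = de a5 0a c0 0d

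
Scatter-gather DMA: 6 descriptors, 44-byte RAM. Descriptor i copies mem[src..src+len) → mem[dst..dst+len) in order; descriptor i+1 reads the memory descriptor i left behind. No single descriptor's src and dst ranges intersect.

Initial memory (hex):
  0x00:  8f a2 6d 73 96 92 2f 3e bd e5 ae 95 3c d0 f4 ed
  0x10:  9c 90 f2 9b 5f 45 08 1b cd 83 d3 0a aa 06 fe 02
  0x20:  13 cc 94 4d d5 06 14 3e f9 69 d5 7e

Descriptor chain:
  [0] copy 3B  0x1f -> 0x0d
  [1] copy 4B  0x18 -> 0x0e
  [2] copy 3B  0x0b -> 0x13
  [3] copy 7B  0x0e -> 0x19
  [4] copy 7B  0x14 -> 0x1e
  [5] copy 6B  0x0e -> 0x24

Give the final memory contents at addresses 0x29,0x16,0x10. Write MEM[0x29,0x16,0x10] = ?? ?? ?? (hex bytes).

MEM[0x29,0x16,0x10] = 95 08 d3

#0 dst[0x0d+3] := {0x02,0x13,0xcc}
#1 dst[0x0e+4] := {0xcd,0x83,0xd3,0x0a}
#2 dst[0x13+3] := {0x95,0x3c,0x02}
#3 dst[0x19+7] := {0xcd,0x83,0xd3,0x0a,0xf2,0x95,0x3c}
#4 dst[0x1e+7] := {0x3c,0x02,0x08,0x1b,0xcd,0xcd,0x83}
#5 dst[0x24+6] := {0xcd,0x83,0xd3,0x0a,0xf2,0x95}
query mem[0x29]=0x95, mem[0x16]=0x08, mem[0x10]=0xd3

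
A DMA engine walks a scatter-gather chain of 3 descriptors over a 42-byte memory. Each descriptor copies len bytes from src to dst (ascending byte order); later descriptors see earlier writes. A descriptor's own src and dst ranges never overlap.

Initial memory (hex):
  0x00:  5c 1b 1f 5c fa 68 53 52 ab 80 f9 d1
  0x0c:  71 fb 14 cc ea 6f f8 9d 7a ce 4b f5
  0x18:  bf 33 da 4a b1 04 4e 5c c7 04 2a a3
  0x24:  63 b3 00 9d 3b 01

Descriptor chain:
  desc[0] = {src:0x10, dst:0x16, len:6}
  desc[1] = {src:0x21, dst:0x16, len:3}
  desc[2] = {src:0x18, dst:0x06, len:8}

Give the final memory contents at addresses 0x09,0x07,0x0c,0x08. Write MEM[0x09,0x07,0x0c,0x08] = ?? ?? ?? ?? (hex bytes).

MEM[0x09,0x07,0x0c,0x08] = ce 9d 4e 7a

#0 dst[0x16+6] := {0xea,0x6f,0xf8,0x9d,0x7a,0xce}
#1 dst[0x16+3] := {0x04,0x2a,0xa3}
#2 dst[0x06+8] := {0xa3,0x9d,0x7a,0xce,0xb1,0x04,0x4e,0x5c}
query mem[0x09]=0xce, mem[0x07]=0x9d, mem[0x0c]=0x4e, mem[0x08]=0x7a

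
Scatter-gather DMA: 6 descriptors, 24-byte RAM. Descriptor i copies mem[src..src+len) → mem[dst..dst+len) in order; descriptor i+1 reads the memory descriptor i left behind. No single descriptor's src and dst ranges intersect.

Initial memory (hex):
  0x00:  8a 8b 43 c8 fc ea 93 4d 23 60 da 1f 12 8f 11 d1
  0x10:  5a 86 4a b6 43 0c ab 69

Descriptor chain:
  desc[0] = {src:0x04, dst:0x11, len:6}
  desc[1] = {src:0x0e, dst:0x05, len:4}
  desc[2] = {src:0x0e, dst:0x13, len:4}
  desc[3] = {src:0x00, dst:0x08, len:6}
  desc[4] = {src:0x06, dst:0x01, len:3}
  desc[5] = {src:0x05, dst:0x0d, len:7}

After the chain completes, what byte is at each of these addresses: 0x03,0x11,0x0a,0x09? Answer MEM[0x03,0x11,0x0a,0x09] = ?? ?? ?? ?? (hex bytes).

[0] 0x04->0x11 len=6 : fc ea 93 4d 23 60
[1] 0x0e->0x05 len=4 : 11 d1 5a fc
[2] 0x0e->0x13 len=4 : 11 d1 5a fc
[3] 0x00->0x08 len=6 : 8a 8b 43 c8 fc 11
[4] 0x06->0x01 len=3 : d1 5a 8a
[5] 0x05->0x0d len=7 : 11 d1 5a 8a 8b 43 c8
query mem[0x03]=0x8a, mem[0x11]=0x8b, mem[0x0a]=0x43, mem[0x09]=0x8b

MEM[0x03,0x11,0x0a,0x09] = 8a 8b 43 8b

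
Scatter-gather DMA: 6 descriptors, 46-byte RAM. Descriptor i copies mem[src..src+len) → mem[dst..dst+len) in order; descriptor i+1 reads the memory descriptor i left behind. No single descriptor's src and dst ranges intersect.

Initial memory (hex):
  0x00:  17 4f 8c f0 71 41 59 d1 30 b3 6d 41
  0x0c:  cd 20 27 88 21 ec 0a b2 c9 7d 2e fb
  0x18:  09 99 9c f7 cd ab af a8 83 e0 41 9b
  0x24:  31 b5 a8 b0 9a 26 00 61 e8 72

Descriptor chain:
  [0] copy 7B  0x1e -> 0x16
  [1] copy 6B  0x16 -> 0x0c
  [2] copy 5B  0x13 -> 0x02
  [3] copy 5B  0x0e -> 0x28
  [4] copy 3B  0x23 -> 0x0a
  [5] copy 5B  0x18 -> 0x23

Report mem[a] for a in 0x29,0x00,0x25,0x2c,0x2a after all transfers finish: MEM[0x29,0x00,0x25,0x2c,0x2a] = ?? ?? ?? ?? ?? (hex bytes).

MEM[0x29,0x00,0x25,0x2c,0x2a] = e0 17 41 0a 41

  after D0: wrote 7B at 0x16 = afa883e0419b31
  after D1: wrote 6B at 0x0c = afa883e0419b
  after D2: wrote 5B at 0x02 = b2c97dafa8
  after D3: wrote 5B at 0x28 = 83e0419b0a
  after D4: wrote 3B at 0x0a = 9b31b5
  after D5: wrote 5B at 0x23 = 83e0419b31
query mem[0x29]=0xe0, mem[0x00]=0x17, mem[0x25]=0x41, mem[0x2c]=0x0a, mem[0x2a]=0x41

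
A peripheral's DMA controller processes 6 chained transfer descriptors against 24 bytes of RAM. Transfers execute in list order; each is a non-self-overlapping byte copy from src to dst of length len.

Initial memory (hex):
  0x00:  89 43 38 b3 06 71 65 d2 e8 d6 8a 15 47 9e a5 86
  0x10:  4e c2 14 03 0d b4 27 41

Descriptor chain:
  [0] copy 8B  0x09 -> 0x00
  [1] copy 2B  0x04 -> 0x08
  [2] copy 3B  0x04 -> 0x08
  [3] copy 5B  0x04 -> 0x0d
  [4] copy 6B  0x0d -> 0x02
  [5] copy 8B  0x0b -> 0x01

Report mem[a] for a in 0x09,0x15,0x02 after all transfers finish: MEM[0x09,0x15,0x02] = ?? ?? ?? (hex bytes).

[0] 0x09->0x00 len=8 : d6 8a 15 47 9e a5 86 4e
[1] 0x04->0x08 len=2 : 9e a5
[2] 0x04->0x08 len=3 : 9e a5 86
[3] 0x04->0x0d len=5 : 9e a5 86 4e 9e
[4] 0x0d->0x02 len=6 : 9e a5 86 4e 9e 14
[5] 0x0b->0x01 len=8 : 15 47 9e a5 86 4e 9e 14
query mem[0x09]=0xa5, mem[0x15]=0xb4, mem[0x02]=0x47

MEM[0x09,0x15,0x02] = a5 b4 47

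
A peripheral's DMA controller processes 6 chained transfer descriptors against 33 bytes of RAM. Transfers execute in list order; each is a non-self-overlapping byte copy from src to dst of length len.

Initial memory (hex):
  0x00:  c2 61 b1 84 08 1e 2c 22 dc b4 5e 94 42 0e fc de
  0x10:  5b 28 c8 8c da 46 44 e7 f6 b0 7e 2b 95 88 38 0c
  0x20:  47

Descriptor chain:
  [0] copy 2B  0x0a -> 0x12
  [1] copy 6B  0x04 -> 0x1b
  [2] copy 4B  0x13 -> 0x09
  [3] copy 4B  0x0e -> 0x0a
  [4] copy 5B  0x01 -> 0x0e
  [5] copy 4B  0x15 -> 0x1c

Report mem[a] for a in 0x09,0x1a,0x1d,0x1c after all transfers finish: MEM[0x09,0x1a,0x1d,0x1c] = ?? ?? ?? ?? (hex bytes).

#0 dst[0x12+2] := {0x5e,0x94}
#1 dst[0x1b+6] := {0x08,0x1e,0x2c,0x22,0xdc,0xb4}
#2 dst[0x09+4] := {0x94,0xda,0x46,0x44}
#3 dst[0x0a+4] := {0xfc,0xde,0x5b,0x28}
#4 dst[0x0e+5] := {0x61,0xb1,0x84,0x08,0x1e}
#5 dst[0x1c+4] := {0x46,0x44,0xe7,0xf6}
query mem[0x09]=0x94, mem[0x1a]=0x7e, mem[0x1d]=0x44, mem[0x1c]=0x46

MEM[0x09,0x1a,0x1d,0x1c] = 94 7e 44 46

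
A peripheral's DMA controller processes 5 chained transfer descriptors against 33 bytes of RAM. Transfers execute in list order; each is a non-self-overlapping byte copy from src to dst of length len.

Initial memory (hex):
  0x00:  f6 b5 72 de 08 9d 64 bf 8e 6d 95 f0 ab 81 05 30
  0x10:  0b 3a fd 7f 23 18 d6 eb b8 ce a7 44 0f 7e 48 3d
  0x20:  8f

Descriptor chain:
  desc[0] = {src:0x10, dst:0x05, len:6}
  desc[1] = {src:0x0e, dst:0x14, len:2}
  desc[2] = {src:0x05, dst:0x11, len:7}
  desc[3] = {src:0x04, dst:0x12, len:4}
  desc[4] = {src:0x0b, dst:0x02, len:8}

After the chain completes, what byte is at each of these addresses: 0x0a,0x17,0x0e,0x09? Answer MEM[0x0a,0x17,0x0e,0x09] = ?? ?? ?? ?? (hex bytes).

MEM[0x0a,0x17,0x0e,0x09] = 18 f0 05 08

[0] 0x10->0x05 len=6 : 0b 3a fd 7f 23 18
[1] 0x0e->0x14 len=2 : 05 30
[2] 0x05->0x11 len=7 : 0b 3a fd 7f 23 18 f0
[3] 0x04->0x12 len=4 : 08 0b 3a fd
[4] 0x0b->0x02 len=8 : f0 ab 81 05 30 0b 0b 08
query mem[0x0a]=0x18, mem[0x17]=0xf0, mem[0x0e]=0x05, mem[0x09]=0x08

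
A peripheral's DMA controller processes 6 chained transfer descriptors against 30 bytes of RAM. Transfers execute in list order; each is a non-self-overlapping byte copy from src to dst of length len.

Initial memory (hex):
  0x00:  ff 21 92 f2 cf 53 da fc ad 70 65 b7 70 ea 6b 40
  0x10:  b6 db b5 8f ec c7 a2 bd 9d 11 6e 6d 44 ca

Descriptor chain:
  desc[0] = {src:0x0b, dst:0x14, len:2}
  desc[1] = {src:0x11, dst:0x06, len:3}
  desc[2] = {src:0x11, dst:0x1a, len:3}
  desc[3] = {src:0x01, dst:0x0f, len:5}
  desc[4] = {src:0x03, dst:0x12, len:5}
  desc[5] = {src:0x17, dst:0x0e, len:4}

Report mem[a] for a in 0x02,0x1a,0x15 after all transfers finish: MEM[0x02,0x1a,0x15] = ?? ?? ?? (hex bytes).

MEM[0x02,0x1a,0x15] = 92 db db

#0 dst[0x14+2] := {0xb7,0x70}
#1 dst[0x06+3] := {0xdb,0xb5,0x8f}
#2 dst[0x1a+3] := {0xdb,0xb5,0x8f}
#3 dst[0x0f+5] := {0x21,0x92,0xf2,0xcf,0x53}
#4 dst[0x12+5] := {0xf2,0xcf,0x53,0xdb,0xb5}
#5 dst[0x0e+4] := {0xbd,0x9d,0x11,0xdb}
query mem[0x02]=0x92, mem[0x1a]=0xdb, mem[0x15]=0xdb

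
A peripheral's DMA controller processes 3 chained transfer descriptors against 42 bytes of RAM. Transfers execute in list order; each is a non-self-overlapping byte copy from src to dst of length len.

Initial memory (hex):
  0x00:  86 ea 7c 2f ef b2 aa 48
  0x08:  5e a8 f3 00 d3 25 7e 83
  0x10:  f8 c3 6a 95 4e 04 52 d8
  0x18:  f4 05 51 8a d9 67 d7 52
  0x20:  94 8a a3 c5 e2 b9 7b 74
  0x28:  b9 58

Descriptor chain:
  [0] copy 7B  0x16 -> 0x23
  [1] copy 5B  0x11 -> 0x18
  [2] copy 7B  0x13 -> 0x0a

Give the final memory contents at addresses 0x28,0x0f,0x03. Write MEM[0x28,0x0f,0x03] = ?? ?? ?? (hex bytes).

MEM[0x28,0x0f,0x03] = 8a c3 2f

  after D0: wrote 7B at 0x23 = 52d8f405518ad9
  after D1: wrote 5B at 0x18 = c36a954e04
  after D2: wrote 7B at 0x0a = 954e0452d8c36a
query mem[0x28]=0x8a, mem[0x0f]=0xc3, mem[0x03]=0x2f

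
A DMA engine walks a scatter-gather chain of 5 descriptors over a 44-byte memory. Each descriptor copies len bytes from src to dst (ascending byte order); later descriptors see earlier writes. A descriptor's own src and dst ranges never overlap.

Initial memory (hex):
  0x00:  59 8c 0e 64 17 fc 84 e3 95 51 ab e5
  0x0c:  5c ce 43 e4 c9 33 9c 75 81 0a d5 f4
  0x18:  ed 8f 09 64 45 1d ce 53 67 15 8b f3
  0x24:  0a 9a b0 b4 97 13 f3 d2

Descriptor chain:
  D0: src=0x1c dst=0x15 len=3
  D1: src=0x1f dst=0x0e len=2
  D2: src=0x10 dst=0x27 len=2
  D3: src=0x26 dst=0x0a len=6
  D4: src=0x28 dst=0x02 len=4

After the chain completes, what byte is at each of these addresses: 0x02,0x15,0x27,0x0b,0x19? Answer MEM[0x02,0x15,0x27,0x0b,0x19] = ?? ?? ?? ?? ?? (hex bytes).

  after D0: wrote 3B at 0x15 = 451dce
  after D1: wrote 2B at 0x0e = 5367
  after D2: wrote 2B at 0x27 = c933
  after D3: wrote 6B at 0x0a = b0c93313f3d2
  after D4: wrote 4B at 0x02 = 3313f3d2
query mem[0x02]=0x33, mem[0x15]=0x45, mem[0x27]=0xc9, mem[0x0b]=0xc9, mem[0x19]=0x8f

MEM[0x02,0x15,0x27,0x0b,0x19] = 33 45 c9 c9 8f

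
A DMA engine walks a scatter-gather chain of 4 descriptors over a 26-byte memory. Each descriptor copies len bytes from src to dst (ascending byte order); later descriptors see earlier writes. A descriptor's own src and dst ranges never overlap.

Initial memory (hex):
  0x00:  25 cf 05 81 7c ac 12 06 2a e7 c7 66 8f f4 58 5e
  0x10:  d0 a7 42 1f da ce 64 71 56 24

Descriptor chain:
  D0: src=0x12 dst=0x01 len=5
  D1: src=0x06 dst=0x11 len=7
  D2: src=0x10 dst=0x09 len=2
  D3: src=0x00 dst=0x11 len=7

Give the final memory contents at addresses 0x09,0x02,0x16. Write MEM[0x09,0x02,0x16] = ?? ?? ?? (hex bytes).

[0] 0x12->0x01 len=5 : 42 1f da ce 64
[1] 0x06->0x11 len=7 : 12 06 2a e7 c7 66 8f
[2] 0x10->0x09 len=2 : d0 12
[3] 0x00->0x11 len=7 : 25 42 1f da ce 64 12
query mem[0x09]=0xd0, mem[0x02]=0x1f, mem[0x16]=0x64

MEM[0x09,0x02,0x16] = d0 1f 64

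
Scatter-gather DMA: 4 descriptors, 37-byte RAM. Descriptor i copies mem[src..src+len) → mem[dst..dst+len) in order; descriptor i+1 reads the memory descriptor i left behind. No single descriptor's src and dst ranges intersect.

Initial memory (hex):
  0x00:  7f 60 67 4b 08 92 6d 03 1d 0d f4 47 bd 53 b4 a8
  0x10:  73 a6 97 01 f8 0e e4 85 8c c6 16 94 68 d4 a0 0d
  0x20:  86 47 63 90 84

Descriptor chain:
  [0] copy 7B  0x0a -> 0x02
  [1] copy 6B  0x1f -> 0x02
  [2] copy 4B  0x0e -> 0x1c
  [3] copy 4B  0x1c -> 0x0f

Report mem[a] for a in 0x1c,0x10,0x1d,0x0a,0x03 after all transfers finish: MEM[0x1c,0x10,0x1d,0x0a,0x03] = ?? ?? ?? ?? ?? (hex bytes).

[0] 0x0a->0x02 len=7 : f4 47 bd 53 b4 a8 73
[1] 0x1f->0x02 len=6 : 0d 86 47 63 90 84
[2] 0x0e->0x1c len=4 : b4 a8 73 a6
[3] 0x1c->0x0f len=4 : b4 a8 73 a6
query mem[0x1c]=0xb4, mem[0x10]=0xa8, mem[0x1d]=0xa8, mem[0x0a]=0xf4, mem[0x03]=0x86

MEM[0x1c,0x10,0x1d,0x0a,0x03] = b4 a8 a8 f4 86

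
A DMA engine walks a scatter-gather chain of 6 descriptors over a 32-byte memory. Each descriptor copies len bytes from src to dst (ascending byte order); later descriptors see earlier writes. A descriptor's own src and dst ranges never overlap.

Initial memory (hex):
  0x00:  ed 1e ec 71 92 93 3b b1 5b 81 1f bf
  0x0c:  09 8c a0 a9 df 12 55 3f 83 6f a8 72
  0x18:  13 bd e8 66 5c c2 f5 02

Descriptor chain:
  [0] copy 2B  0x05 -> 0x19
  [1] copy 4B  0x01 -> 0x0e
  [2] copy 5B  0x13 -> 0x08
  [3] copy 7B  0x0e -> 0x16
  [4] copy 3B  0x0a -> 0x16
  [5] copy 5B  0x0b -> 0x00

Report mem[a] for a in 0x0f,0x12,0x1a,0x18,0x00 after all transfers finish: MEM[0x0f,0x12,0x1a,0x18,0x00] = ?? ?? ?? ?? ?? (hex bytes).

MEM[0x0f,0x12,0x1a,0x18,0x00] = ec 55 55 72 a8

D0: mem[0x19..0x1a] <- [93 3b]
D1: mem[0x0e..0x11] <- [1e ec 71 92]
D2: mem[0x08..0x0c] <- [3f 83 6f a8 72]
D3: mem[0x16..0x1c] <- [1e ec 71 92 55 3f 83]
D4: mem[0x16..0x18] <- [6f a8 72]
D5: mem[0x00..0x04] <- [a8 72 8c 1e ec]
query mem[0x0f]=0xec, mem[0x12]=0x55, mem[0x1a]=0x55, mem[0x18]=0x72, mem[0x00]=0xa8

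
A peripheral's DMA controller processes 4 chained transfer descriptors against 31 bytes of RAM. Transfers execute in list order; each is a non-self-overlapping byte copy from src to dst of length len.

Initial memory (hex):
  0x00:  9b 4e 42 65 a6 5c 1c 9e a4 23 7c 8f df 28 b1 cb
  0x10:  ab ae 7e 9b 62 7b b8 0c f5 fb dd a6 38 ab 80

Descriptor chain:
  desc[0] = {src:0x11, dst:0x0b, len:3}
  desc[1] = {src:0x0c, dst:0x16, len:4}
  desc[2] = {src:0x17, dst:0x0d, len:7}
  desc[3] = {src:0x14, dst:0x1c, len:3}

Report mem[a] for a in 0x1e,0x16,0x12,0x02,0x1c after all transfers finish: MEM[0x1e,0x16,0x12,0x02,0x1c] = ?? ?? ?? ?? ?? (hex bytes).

MEM[0x1e,0x16,0x12,0x02,0x1c] = 7e 7e 38 42 62

D0: mem[0x0b..0x0d] <- [ae 7e 9b]
D1: mem[0x16..0x19] <- [7e 9b b1 cb]
D2: mem[0x0d..0x13] <- [9b b1 cb dd a6 38 ab]
D3: mem[0x1c..0x1e] <- [62 7b 7e]
query mem[0x1e]=0x7e, mem[0x16]=0x7e, mem[0x12]=0x38, mem[0x02]=0x42, mem[0x1c]=0x62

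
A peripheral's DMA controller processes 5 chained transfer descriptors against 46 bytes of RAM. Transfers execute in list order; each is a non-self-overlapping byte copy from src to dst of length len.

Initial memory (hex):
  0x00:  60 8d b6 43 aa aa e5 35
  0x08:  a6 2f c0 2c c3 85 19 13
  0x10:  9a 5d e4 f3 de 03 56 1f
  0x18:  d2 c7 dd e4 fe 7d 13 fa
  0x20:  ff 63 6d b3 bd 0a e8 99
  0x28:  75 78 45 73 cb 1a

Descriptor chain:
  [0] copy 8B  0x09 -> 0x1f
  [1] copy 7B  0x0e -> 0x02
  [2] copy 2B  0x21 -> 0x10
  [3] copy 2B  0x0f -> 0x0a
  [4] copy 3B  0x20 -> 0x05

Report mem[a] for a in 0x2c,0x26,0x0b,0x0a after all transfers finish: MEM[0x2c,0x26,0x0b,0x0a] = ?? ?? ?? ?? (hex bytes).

MEM[0x2c,0x26,0x0b,0x0a] = cb 9a 2c 13

[0] 0x09->0x1f len=8 : 2f c0 2c c3 85 19 13 9a
[1] 0x0e->0x02 len=7 : 19 13 9a 5d e4 f3 de
[2] 0x21->0x10 len=2 : 2c c3
[3] 0x0f->0x0a len=2 : 13 2c
[4] 0x20->0x05 len=3 : c0 2c c3
query mem[0x2c]=0xcb, mem[0x26]=0x9a, mem[0x0b]=0x2c, mem[0x0a]=0x13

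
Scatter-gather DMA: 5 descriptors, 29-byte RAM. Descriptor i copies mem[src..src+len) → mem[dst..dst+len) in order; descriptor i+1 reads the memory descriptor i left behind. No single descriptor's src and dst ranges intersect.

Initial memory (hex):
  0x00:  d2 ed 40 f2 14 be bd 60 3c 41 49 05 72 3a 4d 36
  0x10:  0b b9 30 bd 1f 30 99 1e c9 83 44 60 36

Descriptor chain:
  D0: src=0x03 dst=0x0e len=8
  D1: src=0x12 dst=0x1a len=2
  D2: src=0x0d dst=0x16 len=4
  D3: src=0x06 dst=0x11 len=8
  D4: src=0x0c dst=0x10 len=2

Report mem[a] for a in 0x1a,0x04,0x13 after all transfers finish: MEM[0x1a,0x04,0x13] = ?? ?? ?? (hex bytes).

MEM[0x1a,0x04,0x13] = 60 14 3c

D0: mem[0x0e..0x15] <- [f2 14 be bd 60 3c 41 49]
D1: mem[0x1a..0x1b] <- [60 3c]
D2: mem[0x16..0x19] <- [3a f2 14 be]
D3: mem[0x11..0x18] <- [bd 60 3c 41 49 05 72 3a]
D4: mem[0x10..0x11] <- [72 3a]
query mem[0x1a]=0x60, mem[0x04]=0x14, mem[0x13]=0x3c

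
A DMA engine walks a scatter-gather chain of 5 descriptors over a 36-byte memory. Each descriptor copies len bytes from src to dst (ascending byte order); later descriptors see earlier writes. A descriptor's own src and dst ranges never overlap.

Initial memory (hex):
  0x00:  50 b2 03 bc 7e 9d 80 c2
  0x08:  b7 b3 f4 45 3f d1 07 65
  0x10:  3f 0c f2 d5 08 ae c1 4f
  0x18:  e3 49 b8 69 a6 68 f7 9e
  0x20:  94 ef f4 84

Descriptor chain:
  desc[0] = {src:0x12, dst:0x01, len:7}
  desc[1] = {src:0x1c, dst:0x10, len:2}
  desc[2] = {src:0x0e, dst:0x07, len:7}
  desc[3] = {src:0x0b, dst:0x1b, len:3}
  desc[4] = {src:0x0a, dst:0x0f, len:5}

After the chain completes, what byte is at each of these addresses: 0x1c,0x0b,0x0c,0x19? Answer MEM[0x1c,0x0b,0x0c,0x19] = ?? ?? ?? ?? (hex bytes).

MEM[0x1c,0x0b,0x0c,0x19] = d5 f2 d5 49

D0: mem[0x01..0x07] <- [f2 d5 08 ae c1 4f e3]
D1: mem[0x10..0x11] <- [a6 68]
D2: mem[0x07..0x0d] <- [07 65 a6 68 f2 d5 08]
D3: mem[0x1b..0x1d] <- [f2 d5 08]
D4: mem[0x0f..0x13] <- [68 f2 d5 08 07]
query mem[0x1c]=0xd5, mem[0x0b]=0xf2, mem[0x0c]=0xd5, mem[0x19]=0x49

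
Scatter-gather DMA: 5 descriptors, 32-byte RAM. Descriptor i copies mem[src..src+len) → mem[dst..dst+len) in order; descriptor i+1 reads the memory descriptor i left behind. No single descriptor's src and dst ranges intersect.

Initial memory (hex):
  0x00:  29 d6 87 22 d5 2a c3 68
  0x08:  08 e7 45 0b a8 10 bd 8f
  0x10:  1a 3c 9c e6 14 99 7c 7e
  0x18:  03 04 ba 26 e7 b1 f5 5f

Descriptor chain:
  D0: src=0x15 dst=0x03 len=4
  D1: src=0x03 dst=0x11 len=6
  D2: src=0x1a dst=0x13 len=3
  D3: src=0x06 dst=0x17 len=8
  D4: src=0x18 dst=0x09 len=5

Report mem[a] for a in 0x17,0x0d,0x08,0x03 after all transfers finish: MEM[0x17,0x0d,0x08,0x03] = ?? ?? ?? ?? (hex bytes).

MEM[0x17,0x0d,0x08,0x03] = 03 0b 08 99

  after D0: wrote 4B at 0x03 = 997c7e03
  after D1: wrote 6B at 0x11 = 997c7e036808
  after D2: wrote 3B at 0x13 = ba26e7
  after D3: wrote 8B at 0x17 = 036808e7450ba810
  after D4: wrote 5B at 0x09 = 6808e7450b
query mem[0x17]=0x03, mem[0x0d]=0x0b, mem[0x08]=0x08, mem[0x03]=0x99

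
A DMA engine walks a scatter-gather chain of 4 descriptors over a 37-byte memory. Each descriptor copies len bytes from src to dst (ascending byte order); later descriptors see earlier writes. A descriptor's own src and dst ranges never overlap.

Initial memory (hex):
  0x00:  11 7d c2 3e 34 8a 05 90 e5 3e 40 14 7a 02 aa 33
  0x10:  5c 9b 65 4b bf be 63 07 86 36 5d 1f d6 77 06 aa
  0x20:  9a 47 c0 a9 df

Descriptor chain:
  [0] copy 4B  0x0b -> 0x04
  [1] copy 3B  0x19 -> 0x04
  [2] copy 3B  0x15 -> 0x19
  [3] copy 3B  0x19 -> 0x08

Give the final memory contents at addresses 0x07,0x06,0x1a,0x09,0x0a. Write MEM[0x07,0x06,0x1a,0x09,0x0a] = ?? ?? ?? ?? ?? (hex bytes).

MEM[0x07,0x06,0x1a,0x09,0x0a] = aa 1f 63 63 07

[0] 0x0b->0x04 len=4 : 14 7a 02 aa
[1] 0x19->0x04 len=3 : 36 5d 1f
[2] 0x15->0x19 len=3 : be 63 07
[3] 0x19->0x08 len=3 : be 63 07
query mem[0x07]=0xaa, mem[0x06]=0x1f, mem[0x1a]=0x63, mem[0x09]=0x63, mem[0x0a]=0x07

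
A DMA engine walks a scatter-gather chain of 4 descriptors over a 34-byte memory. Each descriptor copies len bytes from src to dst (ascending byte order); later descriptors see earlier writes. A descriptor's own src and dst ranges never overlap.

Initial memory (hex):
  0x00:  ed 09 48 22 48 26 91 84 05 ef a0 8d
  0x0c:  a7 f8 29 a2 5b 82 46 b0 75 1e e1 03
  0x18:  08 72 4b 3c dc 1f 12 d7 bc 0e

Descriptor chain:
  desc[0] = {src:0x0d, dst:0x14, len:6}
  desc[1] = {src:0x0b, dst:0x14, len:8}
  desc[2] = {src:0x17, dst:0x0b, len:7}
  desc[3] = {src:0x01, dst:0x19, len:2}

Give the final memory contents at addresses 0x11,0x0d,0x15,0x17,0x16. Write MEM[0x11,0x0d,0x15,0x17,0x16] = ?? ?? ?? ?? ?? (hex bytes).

MEM[0x11,0x0d,0x15,0x17,0x16] = 1f 5b a7 29 f8

D0: mem[0x14..0x19] <- [f8 29 a2 5b 82 46]
D1: mem[0x14..0x1b] <- [8d a7 f8 29 a2 5b 82 46]
D2: mem[0x0b..0x11] <- [29 a2 5b 82 46 dc 1f]
D3: mem[0x19..0x1a] <- [09 48]
query mem[0x11]=0x1f, mem[0x0d]=0x5b, mem[0x15]=0xa7, mem[0x17]=0x29, mem[0x16]=0xf8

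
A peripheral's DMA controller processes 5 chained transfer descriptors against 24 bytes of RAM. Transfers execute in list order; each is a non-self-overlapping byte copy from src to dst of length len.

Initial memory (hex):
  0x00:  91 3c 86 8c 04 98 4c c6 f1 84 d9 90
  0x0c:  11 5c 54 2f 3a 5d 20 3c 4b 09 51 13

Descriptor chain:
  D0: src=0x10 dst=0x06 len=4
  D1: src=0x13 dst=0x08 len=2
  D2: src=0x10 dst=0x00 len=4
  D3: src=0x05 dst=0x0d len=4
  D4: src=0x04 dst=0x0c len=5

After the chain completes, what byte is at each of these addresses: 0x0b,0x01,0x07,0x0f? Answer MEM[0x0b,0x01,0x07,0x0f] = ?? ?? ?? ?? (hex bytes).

  after D0: wrote 4B at 0x06 = 3a5d203c
  after D1: wrote 2B at 0x08 = 3c4b
  after D2: wrote 4B at 0x00 = 3a5d203c
  after D3: wrote 4B at 0x0d = 983a5d3c
  after D4: wrote 5B at 0x0c = 04983a5d3c
query mem[0x0b]=0x90, mem[0x01]=0x5d, mem[0x07]=0x5d, mem[0x0f]=0x5d

MEM[0x0b,0x01,0x07,0x0f] = 90 5d 5d 5d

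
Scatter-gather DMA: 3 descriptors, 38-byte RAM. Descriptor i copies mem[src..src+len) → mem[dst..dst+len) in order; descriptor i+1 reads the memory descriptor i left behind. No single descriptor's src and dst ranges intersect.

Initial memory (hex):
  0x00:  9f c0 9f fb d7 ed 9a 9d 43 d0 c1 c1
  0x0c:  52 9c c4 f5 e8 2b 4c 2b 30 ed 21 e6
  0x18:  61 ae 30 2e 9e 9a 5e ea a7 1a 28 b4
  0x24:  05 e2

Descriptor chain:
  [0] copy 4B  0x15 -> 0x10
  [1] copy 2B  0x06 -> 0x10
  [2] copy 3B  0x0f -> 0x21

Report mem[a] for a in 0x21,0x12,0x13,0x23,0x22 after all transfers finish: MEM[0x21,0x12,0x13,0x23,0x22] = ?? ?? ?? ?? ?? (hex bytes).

MEM[0x21,0x12,0x13,0x23,0x22] = f5 e6 61 9d 9a

D0: mem[0x10..0x13] <- [ed 21 e6 61]
D1: mem[0x10..0x11] <- [9a 9d]
D2: mem[0x21..0x23] <- [f5 9a 9d]
query mem[0x21]=0xf5, mem[0x12]=0xe6, mem[0x13]=0x61, mem[0x23]=0x9d, mem[0x22]=0x9a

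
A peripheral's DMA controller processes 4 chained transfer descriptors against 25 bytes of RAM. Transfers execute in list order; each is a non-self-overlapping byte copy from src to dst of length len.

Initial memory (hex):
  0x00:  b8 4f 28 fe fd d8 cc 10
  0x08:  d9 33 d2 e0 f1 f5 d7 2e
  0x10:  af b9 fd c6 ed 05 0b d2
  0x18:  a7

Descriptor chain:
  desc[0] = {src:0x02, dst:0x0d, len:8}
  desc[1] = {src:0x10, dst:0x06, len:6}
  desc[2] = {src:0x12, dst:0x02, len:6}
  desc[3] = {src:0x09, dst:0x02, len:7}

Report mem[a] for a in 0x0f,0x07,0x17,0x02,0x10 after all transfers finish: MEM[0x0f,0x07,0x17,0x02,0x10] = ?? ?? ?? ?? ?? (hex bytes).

  after D0: wrote 8B at 0x0d = 28fefdd8cc10d933
  after D1: wrote 6B at 0x06 = d8cc10d93305
  after D2: wrote 6B at 0x02 = 10d933050bd2
  after D3: wrote 7B at 0x02 = d93305f128fefd
query mem[0x0f]=0xfd, mem[0x07]=0xfe, mem[0x17]=0xd2, mem[0x02]=0xd9, mem[0x10]=0xd8

MEM[0x0f,0x07,0x17,0x02,0x10] = fd fe d2 d9 d8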